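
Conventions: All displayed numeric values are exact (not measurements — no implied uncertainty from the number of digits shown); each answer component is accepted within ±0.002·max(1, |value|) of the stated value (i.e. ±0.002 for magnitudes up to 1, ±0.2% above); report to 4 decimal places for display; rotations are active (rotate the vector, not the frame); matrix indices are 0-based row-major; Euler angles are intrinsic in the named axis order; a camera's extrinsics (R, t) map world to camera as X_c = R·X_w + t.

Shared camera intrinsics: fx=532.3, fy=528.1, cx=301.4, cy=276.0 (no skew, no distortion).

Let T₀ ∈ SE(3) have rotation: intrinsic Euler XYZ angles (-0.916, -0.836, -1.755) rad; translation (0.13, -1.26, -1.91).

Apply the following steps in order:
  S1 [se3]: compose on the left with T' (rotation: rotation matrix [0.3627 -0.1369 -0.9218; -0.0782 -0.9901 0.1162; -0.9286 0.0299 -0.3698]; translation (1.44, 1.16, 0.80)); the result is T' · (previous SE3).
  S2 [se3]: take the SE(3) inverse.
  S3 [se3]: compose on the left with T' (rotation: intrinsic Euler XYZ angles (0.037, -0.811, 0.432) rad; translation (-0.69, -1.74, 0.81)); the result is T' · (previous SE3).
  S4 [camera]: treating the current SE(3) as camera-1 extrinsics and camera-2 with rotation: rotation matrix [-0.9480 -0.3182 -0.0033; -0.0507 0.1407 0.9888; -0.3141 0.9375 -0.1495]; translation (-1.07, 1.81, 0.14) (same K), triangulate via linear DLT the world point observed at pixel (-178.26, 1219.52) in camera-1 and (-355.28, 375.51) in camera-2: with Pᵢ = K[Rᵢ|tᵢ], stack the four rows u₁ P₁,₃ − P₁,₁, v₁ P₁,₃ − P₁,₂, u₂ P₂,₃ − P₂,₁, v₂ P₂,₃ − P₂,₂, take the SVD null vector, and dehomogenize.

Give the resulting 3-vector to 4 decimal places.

result = (0.5129, 1.5054, -1.7050)

after S1 (compose_se3): R=[-0.5903 -0.3683 -0.7183; 0.7901 -0.4454 -0.4210; -0.1649 -0.8161 0.5539], t=(3.4202, 2.1754, 1.3479)
after S2 (invert_se3): R=[-0.5903 0.7901 -0.1649; -0.3683 -0.4454 -0.8161; -0.7183 -0.4210 0.5539], t=(0.5224, 3.3285, 2.6259)
after S3 (compose_se3): R=[0.2577 0.9279 -0.2694; -0.5527 -0.0871 -0.8288; -0.7926 0.3624 0.4904], t=(-3.2268, 1.4570, 2.0714)
after S4 (triangulate): (0.5129, 1.5054, -1.7050)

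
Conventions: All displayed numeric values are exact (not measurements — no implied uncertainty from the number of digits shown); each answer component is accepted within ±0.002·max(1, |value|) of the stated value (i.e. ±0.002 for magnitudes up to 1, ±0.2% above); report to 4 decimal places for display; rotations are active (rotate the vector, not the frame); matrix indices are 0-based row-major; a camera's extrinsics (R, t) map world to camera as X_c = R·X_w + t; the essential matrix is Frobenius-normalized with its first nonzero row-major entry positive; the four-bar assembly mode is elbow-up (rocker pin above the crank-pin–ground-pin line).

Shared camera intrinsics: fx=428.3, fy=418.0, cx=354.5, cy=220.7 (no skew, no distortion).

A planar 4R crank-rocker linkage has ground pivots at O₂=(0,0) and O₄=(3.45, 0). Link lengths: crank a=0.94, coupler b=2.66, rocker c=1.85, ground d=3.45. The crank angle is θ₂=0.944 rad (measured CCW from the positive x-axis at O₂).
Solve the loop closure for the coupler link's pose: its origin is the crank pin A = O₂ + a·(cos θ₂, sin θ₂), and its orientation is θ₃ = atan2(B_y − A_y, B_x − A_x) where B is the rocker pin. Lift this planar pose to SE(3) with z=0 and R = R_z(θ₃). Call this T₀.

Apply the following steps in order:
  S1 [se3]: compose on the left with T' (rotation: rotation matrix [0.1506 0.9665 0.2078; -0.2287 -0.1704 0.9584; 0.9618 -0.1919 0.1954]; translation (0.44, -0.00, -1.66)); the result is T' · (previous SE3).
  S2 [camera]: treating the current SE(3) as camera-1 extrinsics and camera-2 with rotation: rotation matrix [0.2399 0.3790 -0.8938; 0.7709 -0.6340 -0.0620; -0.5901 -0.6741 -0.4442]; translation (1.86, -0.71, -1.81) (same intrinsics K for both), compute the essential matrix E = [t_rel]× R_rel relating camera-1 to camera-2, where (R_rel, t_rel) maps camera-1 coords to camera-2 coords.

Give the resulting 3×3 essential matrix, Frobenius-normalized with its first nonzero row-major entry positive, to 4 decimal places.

source (fourbar_fk): coupler pose = R=[0.9214 -0.3886 0.0000; 0.3886 0.9214 0.0000; 0.0000 0.0000 1.0000], t=(0.5514, 0.7613, 0.0000)
after S1 (compose_se3): R=[0.5144 0.8320 0.2078; -0.2770 -0.0681 0.9585; 0.8116 -0.5506 0.1954], t=(1.2589, -0.2559, -1.2758)
after S2 (essential): [0.3425 0.1600 -0.3458; -0.3603 -0.5029 -0.1739; 0.1447 -0.1680 -0.5248]

matrix = [0.3425 0.1600 -0.3458; -0.3603 -0.5029 -0.1739; 0.1447 -0.1680 -0.5248]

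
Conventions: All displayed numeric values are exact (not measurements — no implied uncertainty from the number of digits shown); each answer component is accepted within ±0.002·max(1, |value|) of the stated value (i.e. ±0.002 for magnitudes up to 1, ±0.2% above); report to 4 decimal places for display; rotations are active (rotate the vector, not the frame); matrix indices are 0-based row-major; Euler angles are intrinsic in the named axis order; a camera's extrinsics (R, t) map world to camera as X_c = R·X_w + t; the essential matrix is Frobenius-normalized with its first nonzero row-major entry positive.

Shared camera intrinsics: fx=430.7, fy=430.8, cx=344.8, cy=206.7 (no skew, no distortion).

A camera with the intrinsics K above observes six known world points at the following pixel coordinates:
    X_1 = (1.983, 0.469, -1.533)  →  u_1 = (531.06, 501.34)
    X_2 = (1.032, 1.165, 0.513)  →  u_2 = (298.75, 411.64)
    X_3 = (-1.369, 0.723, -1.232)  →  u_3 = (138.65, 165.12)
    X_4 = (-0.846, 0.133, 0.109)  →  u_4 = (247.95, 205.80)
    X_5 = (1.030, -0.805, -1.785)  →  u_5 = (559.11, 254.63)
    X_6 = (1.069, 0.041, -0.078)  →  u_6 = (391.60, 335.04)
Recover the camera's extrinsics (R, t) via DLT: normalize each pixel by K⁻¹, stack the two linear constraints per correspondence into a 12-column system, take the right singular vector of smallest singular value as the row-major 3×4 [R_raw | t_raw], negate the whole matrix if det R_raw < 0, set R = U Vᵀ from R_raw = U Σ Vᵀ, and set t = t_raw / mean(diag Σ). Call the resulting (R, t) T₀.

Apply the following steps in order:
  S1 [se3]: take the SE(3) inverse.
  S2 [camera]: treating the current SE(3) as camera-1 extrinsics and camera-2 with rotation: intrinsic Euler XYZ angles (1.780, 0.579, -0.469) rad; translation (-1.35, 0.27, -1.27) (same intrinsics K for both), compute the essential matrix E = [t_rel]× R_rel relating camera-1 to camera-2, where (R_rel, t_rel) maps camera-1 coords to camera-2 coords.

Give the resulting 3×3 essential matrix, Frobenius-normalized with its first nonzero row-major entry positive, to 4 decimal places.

source (pnp_recover): camera pose = R=[0.6920 -0.6682 -0.2733; 0.7207 0.6613 0.2082; 0.0416 -0.3410 0.9391], t=(-0.2700, 0.4900, 4.3099)
after S1 (invert_se3): R=[0.6920 0.7207 0.0416; -0.6682 0.6613 -0.3410; -0.2733 0.2082 0.9391], t=(-0.3455, 0.9655, -4.2233)
after S2 (essential): [0.1550 0.5799 0.3256; 0.2990 0.0460 0.1284; -0.5822 0.2845 -0.0757]

matrix = [0.1550 0.5799 0.3256; 0.2990 0.0460 0.1284; -0.5822 0.2845 -0.0757]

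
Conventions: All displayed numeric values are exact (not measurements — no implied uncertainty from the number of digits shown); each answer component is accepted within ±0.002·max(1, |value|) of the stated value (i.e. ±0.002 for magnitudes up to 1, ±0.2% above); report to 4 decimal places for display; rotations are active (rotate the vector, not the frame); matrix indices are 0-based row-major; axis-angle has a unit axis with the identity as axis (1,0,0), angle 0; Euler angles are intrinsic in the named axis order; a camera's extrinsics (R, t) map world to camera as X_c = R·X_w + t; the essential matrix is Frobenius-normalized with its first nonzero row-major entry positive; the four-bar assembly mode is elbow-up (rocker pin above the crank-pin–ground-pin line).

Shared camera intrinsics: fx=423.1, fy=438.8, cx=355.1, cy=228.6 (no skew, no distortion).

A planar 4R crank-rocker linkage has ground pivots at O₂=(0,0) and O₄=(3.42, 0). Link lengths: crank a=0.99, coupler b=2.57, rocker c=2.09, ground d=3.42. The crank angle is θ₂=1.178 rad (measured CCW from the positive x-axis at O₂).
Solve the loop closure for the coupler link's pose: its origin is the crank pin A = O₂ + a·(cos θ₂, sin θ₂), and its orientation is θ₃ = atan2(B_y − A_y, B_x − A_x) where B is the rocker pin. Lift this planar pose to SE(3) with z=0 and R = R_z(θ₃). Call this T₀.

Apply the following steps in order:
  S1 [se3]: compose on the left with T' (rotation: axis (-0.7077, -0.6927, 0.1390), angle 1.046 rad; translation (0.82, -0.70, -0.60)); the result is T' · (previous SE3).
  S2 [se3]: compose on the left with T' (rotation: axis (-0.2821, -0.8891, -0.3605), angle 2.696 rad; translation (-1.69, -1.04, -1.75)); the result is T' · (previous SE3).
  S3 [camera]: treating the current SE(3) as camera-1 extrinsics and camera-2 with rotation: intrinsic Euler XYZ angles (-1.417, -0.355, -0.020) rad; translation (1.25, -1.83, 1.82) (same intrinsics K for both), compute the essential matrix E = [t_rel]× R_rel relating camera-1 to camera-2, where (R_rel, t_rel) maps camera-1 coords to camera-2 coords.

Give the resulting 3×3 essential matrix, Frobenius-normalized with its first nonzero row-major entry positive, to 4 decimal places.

source (fourbar_fk): coupler pose = R=[0.9118 -0.4107 0.0000; 0.4107 0.9118 0.0000; 0.0000 0.0000 1.0000], t=(0.3789, 0.9146, 0.0000)
after S1 (compose_se3): R=[0.7357 -0.1951 -0.6486; 0.6368 0.5253 0.5644; 0.2306 -0.8283 0.5107], t=(1.2183, 0.1155, -0.9955)
after S2 (compose_se3): R=[-0.1935 0.6358 0.7472; 0.7883 -0.3526 0.5042; 0.5840 0.6866 -0.4330], t=(-2.3430, -1.3066, -0.3389)
after S3 (essential): [0.4498 0.1239 0.1745; -0.0984 0.0195 -0.6311; -0.4954 -0.1721 0.2617]

matrix = [0.4498 0.1239 0.1745; -0.0984 0.0195 -0.6311; -0.4954 -0.1721 0.2617]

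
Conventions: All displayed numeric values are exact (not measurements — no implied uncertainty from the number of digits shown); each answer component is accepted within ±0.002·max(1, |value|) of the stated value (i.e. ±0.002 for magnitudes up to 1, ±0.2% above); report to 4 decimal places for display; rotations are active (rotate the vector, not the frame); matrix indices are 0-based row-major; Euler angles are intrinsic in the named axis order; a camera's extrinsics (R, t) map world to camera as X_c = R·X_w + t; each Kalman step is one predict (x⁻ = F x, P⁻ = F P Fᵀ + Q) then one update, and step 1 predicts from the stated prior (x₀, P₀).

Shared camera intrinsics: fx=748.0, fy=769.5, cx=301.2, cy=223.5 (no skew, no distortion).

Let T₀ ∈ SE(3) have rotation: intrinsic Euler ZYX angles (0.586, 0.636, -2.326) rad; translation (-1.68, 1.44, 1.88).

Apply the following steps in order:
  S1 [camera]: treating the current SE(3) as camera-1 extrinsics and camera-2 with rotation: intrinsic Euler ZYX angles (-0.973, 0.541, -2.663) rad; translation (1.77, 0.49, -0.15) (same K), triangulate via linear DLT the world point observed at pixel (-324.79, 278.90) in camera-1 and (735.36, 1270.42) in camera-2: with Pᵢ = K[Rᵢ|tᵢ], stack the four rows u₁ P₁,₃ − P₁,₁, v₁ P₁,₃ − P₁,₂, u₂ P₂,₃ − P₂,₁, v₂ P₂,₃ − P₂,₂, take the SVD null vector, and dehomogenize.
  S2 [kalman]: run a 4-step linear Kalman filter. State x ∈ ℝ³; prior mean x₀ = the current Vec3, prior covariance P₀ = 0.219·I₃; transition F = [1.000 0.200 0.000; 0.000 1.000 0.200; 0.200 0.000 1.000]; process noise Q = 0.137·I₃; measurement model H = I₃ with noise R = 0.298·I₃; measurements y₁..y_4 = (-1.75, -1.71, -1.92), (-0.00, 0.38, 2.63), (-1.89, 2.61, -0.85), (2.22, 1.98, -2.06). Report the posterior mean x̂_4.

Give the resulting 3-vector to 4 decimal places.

after S1 (triangulate): (-1.7885, 0.3073, -0.4664)
after S2 (kf_track): (0.5238, 1.6122, -1.0986)

result = (0.5238, 1.6122, -1.0986)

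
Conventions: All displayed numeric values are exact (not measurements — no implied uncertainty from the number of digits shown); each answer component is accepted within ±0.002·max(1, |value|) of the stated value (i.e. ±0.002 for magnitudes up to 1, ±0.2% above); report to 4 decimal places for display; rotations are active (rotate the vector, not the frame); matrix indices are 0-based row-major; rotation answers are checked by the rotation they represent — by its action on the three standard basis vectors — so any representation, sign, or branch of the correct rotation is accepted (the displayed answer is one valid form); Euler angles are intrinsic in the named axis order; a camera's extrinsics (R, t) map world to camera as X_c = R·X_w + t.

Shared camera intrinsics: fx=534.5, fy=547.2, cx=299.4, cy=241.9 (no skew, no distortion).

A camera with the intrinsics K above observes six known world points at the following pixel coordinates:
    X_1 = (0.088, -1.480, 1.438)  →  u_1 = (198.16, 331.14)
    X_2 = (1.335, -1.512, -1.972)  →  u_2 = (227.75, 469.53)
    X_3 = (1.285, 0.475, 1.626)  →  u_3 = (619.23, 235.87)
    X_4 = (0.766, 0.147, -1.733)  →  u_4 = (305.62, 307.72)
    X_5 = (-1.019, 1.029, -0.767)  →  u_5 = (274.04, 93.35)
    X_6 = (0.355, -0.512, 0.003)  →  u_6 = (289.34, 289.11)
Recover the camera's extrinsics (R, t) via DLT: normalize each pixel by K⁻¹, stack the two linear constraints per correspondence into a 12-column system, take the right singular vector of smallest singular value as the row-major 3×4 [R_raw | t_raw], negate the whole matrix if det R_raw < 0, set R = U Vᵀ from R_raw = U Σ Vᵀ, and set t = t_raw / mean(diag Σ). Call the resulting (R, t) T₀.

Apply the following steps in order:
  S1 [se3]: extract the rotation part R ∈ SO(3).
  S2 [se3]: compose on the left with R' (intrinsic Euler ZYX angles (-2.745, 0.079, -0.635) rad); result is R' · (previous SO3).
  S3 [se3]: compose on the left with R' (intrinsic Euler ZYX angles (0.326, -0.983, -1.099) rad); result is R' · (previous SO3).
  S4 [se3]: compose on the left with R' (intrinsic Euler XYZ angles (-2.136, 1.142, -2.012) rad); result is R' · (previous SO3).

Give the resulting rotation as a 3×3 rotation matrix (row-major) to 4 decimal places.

source (pnp_recover): camera pose = R=[0.6792 0.6564 0.3285; 0.7334 -0.6241 -0.2694; 0.0282 0.4238 -0.9053], t=(0.0200, -0.2400, 4.1400)
after S1 (rot_of_se3): [0.6792 0.6564 0.3285; 0.7334 -0.6241 -0.2694; 0.0282 0.4238 -0.9053]
after S2 (compose_so3): [-0.3600 -0.7523 -0.5518; -0.8090 -0.0429 0.5862; -0.4647 0.6574 -0.5932]
after S3 (compose_so3): [-0.3404 -0.8422 0.4182; -0.9401 0.3129 -0.1351; -0.0171 -0.4392 -0.8982]
after S4 (compose_so3): [-0.3085 -0.1322 -0.9420; 0.1554 -0.9840 0.0873; -0.9384 -0.1194 0.3241]

rotation (matrix) = ((-0.3085, -0.1322, -0.9420), (0.1554, -0.9840, 0.0873), (-0.9384, -0.1194, 0.3241))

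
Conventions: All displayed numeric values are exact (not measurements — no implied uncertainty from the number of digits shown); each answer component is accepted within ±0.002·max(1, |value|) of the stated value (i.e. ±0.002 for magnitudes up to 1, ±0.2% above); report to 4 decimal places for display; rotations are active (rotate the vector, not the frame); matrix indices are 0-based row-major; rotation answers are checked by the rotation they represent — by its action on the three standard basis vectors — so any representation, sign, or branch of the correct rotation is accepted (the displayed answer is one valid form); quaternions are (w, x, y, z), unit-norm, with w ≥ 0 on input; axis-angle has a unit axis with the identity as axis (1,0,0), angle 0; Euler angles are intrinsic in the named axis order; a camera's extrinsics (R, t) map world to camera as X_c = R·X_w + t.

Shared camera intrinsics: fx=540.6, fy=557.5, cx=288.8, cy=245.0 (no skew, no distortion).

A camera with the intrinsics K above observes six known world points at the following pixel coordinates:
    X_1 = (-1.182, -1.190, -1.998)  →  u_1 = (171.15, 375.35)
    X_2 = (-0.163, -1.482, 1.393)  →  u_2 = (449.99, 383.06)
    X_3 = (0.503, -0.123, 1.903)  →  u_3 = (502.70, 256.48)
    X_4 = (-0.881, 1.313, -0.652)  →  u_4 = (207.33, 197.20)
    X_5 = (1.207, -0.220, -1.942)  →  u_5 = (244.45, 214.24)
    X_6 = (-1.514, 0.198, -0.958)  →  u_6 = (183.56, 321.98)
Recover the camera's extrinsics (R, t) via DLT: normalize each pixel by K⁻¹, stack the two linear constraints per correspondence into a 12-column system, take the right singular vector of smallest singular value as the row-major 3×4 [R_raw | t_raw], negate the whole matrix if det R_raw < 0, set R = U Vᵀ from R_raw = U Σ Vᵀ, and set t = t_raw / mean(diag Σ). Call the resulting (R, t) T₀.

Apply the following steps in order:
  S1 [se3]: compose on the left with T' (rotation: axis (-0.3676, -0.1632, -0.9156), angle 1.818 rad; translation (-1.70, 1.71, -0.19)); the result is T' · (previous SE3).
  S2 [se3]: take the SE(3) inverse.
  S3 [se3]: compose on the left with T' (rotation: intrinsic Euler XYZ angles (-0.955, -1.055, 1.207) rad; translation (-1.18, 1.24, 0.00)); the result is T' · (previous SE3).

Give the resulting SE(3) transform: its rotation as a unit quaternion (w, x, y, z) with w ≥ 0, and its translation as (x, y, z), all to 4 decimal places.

rotation (quat) = (0.4868, -0.7031, -0.3224, -0.4059), translation = (-6.6237, -2.1102, 2.9520)

source (pnp_recover): camera pose = R=[0.4380 -0.2243 0.8705; -0.5603 -0.8254 0.0693; 0.7030 -0.5181 -0.4872], t=(0.4300, 0.1700, 6.4103)
after S1 (compose_se3): R=[-0.3895 -0.9122 -0.1270; 0.1437 0.0760 -0.9867; 0.9098 -0.4025 0.1015], t=(0.1018, 4.8012, 5.1488)
after S2 (invert_se3): R=[-0.3895 0.1437 0.9098; -0.9122 0.0760 -0.4025; -0.1270 -0.9867 0.1015], t=(-5.3346, 1.8004, 4.2276)
after S3 (compose_se3): R=[0.4626 0.8485 0.2569; 0.0581 -0.3182 0.9462; 0.8846 -0.4228 -0.1965], t=(-6.6237, -2.1102, 2.9520)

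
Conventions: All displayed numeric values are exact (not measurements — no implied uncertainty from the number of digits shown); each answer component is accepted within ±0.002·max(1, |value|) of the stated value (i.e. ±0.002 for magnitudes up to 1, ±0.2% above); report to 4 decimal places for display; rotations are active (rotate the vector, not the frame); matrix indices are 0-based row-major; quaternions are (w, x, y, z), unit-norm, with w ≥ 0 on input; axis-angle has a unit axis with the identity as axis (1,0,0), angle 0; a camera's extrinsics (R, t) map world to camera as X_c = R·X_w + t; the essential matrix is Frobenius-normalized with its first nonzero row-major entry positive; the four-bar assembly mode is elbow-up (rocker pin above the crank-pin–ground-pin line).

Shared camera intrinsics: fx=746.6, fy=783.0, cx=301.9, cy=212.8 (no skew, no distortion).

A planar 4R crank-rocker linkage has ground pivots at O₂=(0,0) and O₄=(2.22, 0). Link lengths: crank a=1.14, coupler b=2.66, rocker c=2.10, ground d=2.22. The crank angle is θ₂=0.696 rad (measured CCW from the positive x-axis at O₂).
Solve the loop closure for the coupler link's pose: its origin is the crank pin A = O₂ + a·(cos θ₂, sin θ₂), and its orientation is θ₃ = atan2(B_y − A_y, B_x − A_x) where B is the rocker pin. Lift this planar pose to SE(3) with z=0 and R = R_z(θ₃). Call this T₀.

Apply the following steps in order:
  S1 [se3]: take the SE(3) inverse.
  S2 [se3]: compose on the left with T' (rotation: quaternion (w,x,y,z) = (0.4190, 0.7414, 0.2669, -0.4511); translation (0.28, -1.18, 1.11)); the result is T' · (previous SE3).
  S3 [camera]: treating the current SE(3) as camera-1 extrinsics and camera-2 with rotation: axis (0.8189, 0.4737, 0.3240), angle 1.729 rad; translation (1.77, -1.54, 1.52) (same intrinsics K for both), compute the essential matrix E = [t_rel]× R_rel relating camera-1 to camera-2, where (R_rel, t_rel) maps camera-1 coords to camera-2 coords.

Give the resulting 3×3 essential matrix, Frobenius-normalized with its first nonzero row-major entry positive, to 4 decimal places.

source (fourbar_fk): coupler pose = R=[0.9169 -0.3992 0.0000; 0.3992 0.9169 0.0000; 0.0000 0.0000 1.0000], t=(0.8749, 0.7309, 0.0000)
after S1 (invert_se3): R=[0.9169 0.3992 0.0000; -0.3992 0.9169 0.0000; 0.0000 0.0000 1.0000], t=(-1.0939, -0.3210, 0.0000)
after S2 (compose_se3): R=[0.1042 0.8893 -0.4452; 0.2184 -0.4572 -0.8621; -0.9703 -0.0074 -0.2419], t=(-0.4612, -1.0369, 1.9643)
after S3 (essential): [0.0136 0.2425 -0.1849; 0.6050 -0.1260 0.3191; -0.3094 -0.4998 0.2785]

matrix = [0.0136 0.2425 -0.1849; 0.6050 -0.1260 0.3191; -0.3094 -0.4998 0.2785]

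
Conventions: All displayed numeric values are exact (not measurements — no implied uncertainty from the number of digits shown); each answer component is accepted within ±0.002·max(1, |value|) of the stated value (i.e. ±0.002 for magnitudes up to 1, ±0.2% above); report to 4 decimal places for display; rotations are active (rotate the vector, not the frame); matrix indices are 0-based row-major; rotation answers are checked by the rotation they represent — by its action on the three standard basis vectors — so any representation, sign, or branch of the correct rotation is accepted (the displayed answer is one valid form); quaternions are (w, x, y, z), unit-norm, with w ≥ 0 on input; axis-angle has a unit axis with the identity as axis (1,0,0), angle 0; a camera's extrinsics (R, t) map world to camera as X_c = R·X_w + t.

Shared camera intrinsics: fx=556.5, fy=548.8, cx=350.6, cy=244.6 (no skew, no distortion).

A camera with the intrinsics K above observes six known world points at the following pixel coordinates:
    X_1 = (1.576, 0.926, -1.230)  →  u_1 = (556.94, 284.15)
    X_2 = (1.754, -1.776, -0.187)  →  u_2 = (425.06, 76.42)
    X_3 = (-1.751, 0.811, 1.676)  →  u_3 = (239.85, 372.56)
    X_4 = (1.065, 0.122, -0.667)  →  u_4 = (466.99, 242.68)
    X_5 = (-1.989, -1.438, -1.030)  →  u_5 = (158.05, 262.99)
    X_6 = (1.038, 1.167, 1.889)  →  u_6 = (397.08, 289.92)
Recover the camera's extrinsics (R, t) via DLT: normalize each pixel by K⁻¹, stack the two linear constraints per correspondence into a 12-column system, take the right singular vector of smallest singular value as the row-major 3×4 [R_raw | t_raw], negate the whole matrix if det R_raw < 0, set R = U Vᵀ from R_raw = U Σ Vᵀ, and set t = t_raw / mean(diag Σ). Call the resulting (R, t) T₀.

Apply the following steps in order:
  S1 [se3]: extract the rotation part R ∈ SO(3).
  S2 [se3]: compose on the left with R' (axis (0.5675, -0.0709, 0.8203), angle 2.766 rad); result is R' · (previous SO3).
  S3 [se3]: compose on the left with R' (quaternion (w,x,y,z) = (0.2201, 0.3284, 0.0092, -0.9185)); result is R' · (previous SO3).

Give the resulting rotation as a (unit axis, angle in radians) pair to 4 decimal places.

source (pnp_recover): camera pose = R=[0.8065 0.4337 -0.4017; -0.4953 0.8667 -0.0587; 0.3227 0.2463 0.9139], t=(0.1701, 0.3600, 6.6899)
after S1 (rot_of_se3): [0.8065 0.4337 -0.4017; -0.4953 0.8667 -0.0587; 0.3227 0.2463 0.9139]
after S2 (compose_so3): [0.2202 -0.2470 0.9437; 0.5327 -0.7800 -0.3285; 0.8172 0.5750 -0.0402]
after S3 (compose_so3): [-0.4224 -0.4948 -0.7594; -0.7006 0.7098 -0.0727; 0.5750 0.5013 -0.6465]

rotation (axis_angle) = ((0.3913, -0.9095, -0.1403), 2.3180)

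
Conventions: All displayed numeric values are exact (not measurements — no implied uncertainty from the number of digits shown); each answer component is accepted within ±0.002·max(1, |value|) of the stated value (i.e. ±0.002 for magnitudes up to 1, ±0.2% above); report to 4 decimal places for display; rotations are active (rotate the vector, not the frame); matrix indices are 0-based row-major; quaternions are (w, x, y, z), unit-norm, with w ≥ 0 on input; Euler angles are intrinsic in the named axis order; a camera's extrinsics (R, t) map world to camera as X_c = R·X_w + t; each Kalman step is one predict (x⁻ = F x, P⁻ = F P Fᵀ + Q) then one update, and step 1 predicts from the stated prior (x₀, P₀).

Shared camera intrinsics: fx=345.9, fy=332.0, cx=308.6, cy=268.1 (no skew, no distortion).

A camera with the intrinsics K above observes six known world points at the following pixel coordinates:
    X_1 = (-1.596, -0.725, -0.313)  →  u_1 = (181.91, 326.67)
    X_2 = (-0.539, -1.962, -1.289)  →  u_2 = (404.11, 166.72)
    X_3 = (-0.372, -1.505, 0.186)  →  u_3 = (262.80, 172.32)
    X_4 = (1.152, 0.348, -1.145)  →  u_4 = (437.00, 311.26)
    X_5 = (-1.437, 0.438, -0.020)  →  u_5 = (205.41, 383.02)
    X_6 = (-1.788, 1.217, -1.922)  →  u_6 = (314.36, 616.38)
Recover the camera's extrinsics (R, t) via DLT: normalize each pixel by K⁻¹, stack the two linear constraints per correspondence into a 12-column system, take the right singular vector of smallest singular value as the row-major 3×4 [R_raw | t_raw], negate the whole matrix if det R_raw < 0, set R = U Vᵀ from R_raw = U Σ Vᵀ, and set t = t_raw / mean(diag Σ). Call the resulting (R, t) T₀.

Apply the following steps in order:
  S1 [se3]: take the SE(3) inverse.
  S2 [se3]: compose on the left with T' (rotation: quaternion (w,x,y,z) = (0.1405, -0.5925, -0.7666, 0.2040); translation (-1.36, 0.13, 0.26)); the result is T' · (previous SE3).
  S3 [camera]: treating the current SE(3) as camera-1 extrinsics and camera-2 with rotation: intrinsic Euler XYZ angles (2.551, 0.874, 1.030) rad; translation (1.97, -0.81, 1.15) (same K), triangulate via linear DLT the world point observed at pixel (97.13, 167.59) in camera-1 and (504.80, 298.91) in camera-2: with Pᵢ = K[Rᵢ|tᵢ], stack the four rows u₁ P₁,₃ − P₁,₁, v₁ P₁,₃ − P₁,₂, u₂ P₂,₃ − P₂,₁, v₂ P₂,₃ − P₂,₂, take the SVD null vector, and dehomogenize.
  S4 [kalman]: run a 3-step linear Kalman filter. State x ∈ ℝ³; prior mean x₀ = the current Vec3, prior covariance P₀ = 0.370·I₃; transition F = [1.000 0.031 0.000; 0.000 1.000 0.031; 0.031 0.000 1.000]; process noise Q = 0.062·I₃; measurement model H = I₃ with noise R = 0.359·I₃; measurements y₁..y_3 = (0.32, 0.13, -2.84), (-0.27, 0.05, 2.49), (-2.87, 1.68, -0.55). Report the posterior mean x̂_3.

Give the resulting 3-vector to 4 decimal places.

result = (-0.7949, 0.3291, -0.3785)

source (pnp_recover): camera pose = R=[0.7090 -0.0111 -0.7051; -0.4051 0.8120 -0.4201; 0.5772 0.5835 0.5713], t=(-0.0300, 0.2600, 4.0700)
after S1 (invert_se3): R=[0.7090 -0.4051 0.5772; -0.0111 0.8120 0.5835; -0.7051 -0.4201 0.5713], t=(-2.2228, -2.5863, -2.2370)
after S2 (compose_se3): R=[0.1296 0.9878 0.0862; 0.7854 -0.1554 0.5992; 0.6052 -0.0100 -0.7960], t=(-1.9639, -2.2446, 3.5204)
after S3 (triangulate): (1.5639, -1.6720, -1.6777)
after S4 (kf_track): (-0.7949, 0.3291, -0.3785)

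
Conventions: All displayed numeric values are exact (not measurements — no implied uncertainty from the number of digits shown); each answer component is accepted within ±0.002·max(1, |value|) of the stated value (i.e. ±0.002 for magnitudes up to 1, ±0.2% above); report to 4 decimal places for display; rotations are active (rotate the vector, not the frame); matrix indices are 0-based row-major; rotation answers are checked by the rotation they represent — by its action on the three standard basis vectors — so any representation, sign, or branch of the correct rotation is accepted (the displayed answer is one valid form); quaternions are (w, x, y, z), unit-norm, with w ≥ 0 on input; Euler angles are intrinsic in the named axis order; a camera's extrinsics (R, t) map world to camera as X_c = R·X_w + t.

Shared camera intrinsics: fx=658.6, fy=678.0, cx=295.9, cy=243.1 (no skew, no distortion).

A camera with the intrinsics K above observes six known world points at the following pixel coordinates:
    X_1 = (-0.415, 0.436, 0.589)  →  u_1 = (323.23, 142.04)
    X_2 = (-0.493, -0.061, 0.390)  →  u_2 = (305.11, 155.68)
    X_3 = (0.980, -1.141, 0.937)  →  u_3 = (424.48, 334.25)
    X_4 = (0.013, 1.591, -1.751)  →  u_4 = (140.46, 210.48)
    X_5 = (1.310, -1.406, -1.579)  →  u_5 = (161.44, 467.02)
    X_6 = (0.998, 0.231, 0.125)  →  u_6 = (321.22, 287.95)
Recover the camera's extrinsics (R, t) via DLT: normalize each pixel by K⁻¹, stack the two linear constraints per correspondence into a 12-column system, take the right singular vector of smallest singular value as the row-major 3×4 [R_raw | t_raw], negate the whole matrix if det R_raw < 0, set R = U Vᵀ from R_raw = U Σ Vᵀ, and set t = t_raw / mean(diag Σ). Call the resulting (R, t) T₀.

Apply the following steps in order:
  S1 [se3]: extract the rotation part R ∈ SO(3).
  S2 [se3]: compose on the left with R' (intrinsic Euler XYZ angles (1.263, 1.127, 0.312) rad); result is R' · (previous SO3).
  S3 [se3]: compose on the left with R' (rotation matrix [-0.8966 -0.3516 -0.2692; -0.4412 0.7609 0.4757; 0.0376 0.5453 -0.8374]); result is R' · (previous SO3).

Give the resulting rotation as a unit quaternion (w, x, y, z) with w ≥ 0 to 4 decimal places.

source (pnp_recover): camera pose = R=[0.3021 -0.0516 0.9519; 0.8647 -0.4055 -0.2964; 0.4013 0.9126 -0.0779], t=(-0.1399, -0.2698, 6.3870)
after S1 (rot_of_se3): [0.3021 -0.0516 0.9519; 0.8647 -0.4055 -0.2964; 0.4013 0.9126 -0.0779]
after S2 (compose_so3): [0.3719 0.8566 0.3577; 0.1322 -0.4303 0.8929; 0.9188 -0.2848 -0.2733]
after S3 (compose_so3): [-0.6273 -0.5401 -0.5611; 0.3736 -0.8409 0.3916; -0.6833 0.0360 0.7292]

rotation (quat) = (0.2555, -0.3480, 0.1196, 0.8941)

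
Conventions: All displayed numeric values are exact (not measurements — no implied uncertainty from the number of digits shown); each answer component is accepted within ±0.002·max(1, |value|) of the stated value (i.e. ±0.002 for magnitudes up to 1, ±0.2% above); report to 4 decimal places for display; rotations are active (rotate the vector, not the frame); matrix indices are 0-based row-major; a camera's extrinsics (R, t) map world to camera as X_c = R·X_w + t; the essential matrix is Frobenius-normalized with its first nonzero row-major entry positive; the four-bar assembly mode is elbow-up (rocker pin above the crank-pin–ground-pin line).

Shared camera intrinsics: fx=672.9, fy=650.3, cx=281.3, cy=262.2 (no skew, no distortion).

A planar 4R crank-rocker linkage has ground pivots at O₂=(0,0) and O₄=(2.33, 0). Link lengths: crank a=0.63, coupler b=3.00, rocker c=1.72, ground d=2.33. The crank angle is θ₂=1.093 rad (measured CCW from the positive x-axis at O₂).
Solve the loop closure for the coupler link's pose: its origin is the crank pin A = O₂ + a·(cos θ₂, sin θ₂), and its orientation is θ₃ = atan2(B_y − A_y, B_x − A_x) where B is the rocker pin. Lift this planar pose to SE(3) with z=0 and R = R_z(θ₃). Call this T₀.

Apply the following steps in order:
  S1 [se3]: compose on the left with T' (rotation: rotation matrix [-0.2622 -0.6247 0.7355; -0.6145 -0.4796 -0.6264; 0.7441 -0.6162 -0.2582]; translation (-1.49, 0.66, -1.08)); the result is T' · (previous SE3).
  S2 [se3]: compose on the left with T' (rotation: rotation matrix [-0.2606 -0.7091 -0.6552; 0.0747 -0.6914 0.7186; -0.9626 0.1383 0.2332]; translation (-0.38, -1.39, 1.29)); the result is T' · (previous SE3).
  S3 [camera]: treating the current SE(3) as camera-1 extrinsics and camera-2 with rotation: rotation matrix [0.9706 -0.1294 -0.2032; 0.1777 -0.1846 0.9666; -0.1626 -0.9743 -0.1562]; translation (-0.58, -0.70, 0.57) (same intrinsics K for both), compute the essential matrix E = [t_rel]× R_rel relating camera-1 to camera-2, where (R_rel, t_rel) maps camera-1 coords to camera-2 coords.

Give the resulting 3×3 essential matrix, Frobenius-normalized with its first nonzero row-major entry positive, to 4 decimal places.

matrix = [0.6361 0.1195 -0.2809; -0.0043 -0.4014 -0.2668; 0.0668 0.4446 0.2603]

source (fourbar_fk): coupler pose = R=[0.9471 -0.3209 0.0000; 0.3209 0.9471 0.0000; 0.0000 0.0000 1.0000], t=(0.2897, 0.5594, 0.0000)
after S1 (compose_se3): R=[-0.4488 -0.5076 0.7355; -0.7359 -0.2571 -0.6264; 0.5070 -0.8224 -0.2582], t=(-1.9155, 0.2137, -1.2092)
after S2 (compose_se3): R=[0.3066 0.8534 0.4217; 0.8396 -0.4511 0.3025; 0.4484 0.2613 -0.8548], t=(0.7599, -2.5498, 2.8813)
after S3 (essential): [0.6361 0.1195 -0.2809; -0.0043 -0.4014 -0.2668; 0.0668 0.4446 0.2603]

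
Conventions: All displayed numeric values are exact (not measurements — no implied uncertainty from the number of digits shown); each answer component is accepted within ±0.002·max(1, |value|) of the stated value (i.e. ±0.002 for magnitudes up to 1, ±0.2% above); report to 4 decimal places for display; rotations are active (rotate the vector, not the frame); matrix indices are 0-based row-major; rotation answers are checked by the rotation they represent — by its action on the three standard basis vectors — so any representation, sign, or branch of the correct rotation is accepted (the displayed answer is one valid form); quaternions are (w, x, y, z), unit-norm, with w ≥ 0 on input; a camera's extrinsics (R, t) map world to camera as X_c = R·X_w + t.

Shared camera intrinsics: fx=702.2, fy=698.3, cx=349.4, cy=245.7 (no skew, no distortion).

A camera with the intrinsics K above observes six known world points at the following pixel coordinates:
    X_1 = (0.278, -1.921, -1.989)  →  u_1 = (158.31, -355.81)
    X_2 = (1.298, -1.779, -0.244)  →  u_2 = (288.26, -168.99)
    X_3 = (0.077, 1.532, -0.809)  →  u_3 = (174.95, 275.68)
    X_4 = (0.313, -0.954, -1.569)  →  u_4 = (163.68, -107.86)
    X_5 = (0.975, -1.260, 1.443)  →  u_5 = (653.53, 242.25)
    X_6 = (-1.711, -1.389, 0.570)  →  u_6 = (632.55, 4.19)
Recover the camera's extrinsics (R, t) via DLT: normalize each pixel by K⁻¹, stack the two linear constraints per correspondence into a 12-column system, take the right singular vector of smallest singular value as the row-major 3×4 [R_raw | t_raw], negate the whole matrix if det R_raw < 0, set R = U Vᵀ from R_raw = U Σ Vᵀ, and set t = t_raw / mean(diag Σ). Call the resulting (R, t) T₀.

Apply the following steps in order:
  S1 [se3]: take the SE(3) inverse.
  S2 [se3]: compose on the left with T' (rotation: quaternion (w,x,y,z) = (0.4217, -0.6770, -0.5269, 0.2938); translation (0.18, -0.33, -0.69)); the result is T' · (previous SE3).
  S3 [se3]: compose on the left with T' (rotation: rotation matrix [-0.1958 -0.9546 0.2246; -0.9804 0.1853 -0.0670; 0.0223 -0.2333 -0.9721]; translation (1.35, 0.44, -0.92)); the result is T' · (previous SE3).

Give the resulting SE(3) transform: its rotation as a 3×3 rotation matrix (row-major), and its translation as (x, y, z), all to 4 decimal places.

source (pnp_recover): camera pose = R=[-0.5280 -0.4021 0.7480; 0.3497 0.6997 0.6229; -0.7739 0.5905 -0.2288], t=(-0.0400, -0.3700, 4.2100)
after S1 (invert_se3): R=[-0.5280 0.3497 -0.7739; -0.4021 0.6997 0.5905; 0.7480 0.6229 -0.2288], t=(3.3664, -2.2433, 1.2238)
after S2 (compose_se3): R=[-0.9608 -0.1036 0.2570; -0.2761 0.4365 -0.8563; -0.0235 -0.8937 -0.4481], t=(-0.9787, 3.4254, 0.8647)
after S3 (compose_se3): R=[0.4464 -0.5971 0.6664; 0.8924 0.2423 -0.3806; 0.0658 0.7646 0.6411], t=(-1.5340, 1.9764, -2.5817)

rotation (matrix) = ((0.4464, -0.5971, 0.6664), (0.8924, 0.2423, -0.3806), (0.0658, 0.7646, 0.6411)), translation = (-1.5340, 1.9764, -2.5817)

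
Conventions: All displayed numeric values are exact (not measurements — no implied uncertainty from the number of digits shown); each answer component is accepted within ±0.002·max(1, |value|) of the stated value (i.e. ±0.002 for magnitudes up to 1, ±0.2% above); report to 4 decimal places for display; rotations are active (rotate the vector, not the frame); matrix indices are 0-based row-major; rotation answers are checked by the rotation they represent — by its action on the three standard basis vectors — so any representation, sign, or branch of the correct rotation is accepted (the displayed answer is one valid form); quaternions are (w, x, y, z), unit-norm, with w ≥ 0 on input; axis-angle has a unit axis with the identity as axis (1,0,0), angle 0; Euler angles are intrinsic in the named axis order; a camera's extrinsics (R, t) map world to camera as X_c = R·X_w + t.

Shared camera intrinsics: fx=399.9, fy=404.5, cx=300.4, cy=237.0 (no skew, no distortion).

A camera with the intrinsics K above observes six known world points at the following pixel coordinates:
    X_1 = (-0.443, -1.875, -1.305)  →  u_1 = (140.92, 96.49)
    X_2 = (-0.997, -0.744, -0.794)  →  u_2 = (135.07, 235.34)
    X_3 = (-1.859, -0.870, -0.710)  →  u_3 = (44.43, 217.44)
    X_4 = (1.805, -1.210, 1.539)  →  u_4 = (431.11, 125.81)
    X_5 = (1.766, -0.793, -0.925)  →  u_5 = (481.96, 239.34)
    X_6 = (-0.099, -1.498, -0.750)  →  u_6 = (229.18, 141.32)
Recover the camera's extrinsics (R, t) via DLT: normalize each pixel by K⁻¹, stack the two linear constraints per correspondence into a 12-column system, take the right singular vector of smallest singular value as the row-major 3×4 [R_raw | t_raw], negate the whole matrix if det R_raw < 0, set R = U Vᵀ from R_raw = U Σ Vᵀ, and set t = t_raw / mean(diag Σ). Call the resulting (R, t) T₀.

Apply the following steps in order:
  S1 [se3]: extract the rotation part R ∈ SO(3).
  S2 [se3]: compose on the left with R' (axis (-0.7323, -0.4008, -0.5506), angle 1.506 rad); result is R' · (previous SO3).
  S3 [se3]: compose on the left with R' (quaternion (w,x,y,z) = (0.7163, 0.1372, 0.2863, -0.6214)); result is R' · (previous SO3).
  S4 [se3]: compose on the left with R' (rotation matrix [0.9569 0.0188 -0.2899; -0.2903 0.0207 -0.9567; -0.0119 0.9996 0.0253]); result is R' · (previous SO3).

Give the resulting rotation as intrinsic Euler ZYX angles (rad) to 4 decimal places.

rotation (euler_zyx) = (-2.3479, 1.1868, -1.4689)

source (pnp_recover): camera pose = R=[0.9926 0.0422 0.1141; 0.0079 0.9133 -0.4072; -0.1214 0.4051 0.9062], t=(-0.2898, 0.3501, 4.2896)
after S1 (rot_of_se3): [0.9926 0.0422 0.1141; 0.0079 0.9133 -0.4072; -0.1214 0.4051 0.9062]
after S2 (compose_so3): [0.5713 0.7671 -0.2916; -0.3849 0.5643 0.7303; 0.7248 -0.3050 0.6177]
after S3 (compose_so3): [-0.1628 0.5226 0.8369; -0.9373 -0.3469 0.0343; 0.3083 -0.7788 0.5463]
after S4 (compose_so3): [-0.2627 0.7193 0.6431; -0.2671 0.5862 -0.7648; -0.9272 -0.3727 0.0381]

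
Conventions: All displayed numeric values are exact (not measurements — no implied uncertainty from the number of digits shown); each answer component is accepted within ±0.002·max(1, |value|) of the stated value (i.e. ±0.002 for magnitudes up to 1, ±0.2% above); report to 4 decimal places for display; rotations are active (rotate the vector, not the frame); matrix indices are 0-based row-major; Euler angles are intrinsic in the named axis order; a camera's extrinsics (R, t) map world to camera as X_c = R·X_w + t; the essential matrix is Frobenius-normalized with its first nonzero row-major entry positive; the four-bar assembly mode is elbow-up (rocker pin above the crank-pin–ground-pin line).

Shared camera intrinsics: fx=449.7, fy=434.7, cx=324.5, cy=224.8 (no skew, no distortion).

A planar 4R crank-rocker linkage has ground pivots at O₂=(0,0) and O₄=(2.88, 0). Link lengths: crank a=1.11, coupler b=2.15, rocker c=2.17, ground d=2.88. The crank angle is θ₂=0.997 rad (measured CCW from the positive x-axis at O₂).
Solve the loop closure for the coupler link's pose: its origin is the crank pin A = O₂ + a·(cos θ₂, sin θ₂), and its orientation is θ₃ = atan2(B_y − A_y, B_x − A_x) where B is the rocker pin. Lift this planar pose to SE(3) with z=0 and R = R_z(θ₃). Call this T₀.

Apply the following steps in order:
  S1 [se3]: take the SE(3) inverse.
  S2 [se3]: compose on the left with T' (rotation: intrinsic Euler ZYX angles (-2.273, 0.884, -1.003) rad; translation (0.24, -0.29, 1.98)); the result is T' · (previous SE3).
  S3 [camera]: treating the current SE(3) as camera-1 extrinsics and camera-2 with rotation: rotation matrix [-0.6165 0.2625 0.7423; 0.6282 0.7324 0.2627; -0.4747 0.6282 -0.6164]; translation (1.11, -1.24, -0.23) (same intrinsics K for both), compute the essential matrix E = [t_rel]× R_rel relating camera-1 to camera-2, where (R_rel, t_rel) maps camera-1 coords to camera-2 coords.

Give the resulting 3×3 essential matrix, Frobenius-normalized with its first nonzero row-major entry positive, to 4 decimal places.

matrix = [0.2383 0.6489 0.1301; 0.4393 -0.2473 0.1697; -0.4212 0.1296 -0.1679]

source (fourbar_fk): coupler pose = R=[0.8349 -0.5504 0.0000; 0.5504 0.8349 0.0000; 0.0000 0.0000 1.0000], t=(0.6025, 0.9322, 0.0000)
after S1 (invert_se3): R=[0.8349 0.5504 0.0000; -0.5504 0.8349 0.0000; 0.0000 0.0000 1.0000], t=(-1.0162, -0.4466, 0.0000)
after S2 (compose_se3): R=[-0.7997 0.4689 0.3750; -0.4869 -0.1409 -0.8620; -0.3513 -0.8719 0.3410], t=(0.2847, 0.1347, 3.0045)
after S3 (essential): [0.2383 0.6489 0.1301; 0.4393 -0.2473 0.1697; -0.4212 0.1296 -0.1679]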